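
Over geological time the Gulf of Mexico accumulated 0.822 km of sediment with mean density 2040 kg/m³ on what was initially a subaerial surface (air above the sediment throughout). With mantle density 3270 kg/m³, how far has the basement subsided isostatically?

Subaerial load: s = t ρ_sed / ρ_m = 0.822 km × 2040/3270 = 0.513 km.

0.513 km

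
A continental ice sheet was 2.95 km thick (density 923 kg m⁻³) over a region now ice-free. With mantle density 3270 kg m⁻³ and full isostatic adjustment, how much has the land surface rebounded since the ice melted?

Removing the load lets mantle flow back in; uplift u satisfies ρ_ice t = ρ_m u.
u = t ρ_ice/ρ_m = 2.95 km × 923/3270 = 0.833 km.

0.833 km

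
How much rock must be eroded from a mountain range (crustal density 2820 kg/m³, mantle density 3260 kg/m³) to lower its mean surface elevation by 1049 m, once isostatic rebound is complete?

Net drop Δ = e − u = e − e ρ_c/ρ_m = e (ρ_m − ρ_c)/ρ_m.
e = Δ ρ_m/(ρ_m − ρ_c) = 1049 m × 3260/440 = 7770 m.

7770 m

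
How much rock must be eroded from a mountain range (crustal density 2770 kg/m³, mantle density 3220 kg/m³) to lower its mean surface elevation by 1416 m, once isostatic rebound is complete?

Net drop Δ = e − u = e − e ρ_c/ρ_m = e (ρ_m − ρ_c)/ρ_m.
e = Δ ρ_m/(ρ_m − ρ_c) = 1416 m × 3220/450 = 10100 m.

10100 m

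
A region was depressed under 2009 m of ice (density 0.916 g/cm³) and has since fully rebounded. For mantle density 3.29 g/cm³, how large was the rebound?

559 m

Removing the load lets mantle flow back in; uplift u satisfies ρ_ice t = ρ_m u.
u = t ρ_ice/ρ_m = 2009 m × 0.916/3.29 = 559 m.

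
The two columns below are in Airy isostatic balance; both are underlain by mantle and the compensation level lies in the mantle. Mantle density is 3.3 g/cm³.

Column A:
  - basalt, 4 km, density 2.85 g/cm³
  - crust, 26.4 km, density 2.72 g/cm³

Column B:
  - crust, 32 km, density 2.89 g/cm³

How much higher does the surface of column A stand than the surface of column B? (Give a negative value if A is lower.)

1.21 km

For any compensation level in the mantle, the mantle terms cancel and isostasy reduces to e = (Σt_A − Σt_B) − (Σ(ρt)_A − Σ(ρt)_B) / ρ_m.
Σt_A = 30.4 km; Σt_B = 32 km; Σ(ρt)_A = 83.208; Σ(ρt)_B = 92.48 (in km·g/cm³).
e = (30.4 − 32) − (83.208 − 92.48) / 3.3 = 1.21 km.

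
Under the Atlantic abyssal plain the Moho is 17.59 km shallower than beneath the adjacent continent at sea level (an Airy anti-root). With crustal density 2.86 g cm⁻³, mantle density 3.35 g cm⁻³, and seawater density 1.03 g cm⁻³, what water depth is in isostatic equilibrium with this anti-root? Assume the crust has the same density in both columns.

Replacing a thickness d of crust by seawater at the top must be balanced by replacing crust with mantle at the base: d (ρ_c − ρ_w) = a (ρ_m − ρ_c).
d = a (ρ_m − ρ_c)/(ρ_c − ρ_w) = 17.59 km × 0.49/1.83 = 4.71 km.

4.71 km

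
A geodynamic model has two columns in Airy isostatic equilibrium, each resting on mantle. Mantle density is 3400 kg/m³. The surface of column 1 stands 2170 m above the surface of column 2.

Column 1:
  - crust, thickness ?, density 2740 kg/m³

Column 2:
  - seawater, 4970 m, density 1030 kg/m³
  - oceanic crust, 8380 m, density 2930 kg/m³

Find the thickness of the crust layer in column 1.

Take the compensation level at the base of the deeper column (depth z_c below the surface of column 1) and equate Σ ρ_i t_i down to z_c; mantle fills any gap and the z_c terms cancel.
Column 1: x×2740 + (z_c − 0 − x)×3400
Column 2: 2170×0 + 4970×1030 + 8380×2930 + (z_c − 2170 − 13350)×3400
The z_c×3400 term appears on both sides and cancels. Collect the known terms of each column as K = Σ(ρt)_known − 3400 × (depth of known layers): K_1 = 0 − 3400×0 = 0; K_2 = 29672500 − 3400×(2170 + 13350) = −23095500.
Balance: K_1 − x×(3400 − 2740) = K_2, so x = (K_1 − K_2)/(3400 − 2740) = 23095500/660 = 35000 m.

35000 m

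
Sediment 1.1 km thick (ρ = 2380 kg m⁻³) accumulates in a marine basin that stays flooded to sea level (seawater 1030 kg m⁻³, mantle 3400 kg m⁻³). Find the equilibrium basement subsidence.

Submarine loading: the sediment displaces seawater, and the subsidence is in turn flooded, so s (ρ_m − ρ_w) = t (ρ_sed − ρ_w).
s = 1.1 km × (2380 − 1030) / (3400 − 1030) = 0.627 km.

0.627 km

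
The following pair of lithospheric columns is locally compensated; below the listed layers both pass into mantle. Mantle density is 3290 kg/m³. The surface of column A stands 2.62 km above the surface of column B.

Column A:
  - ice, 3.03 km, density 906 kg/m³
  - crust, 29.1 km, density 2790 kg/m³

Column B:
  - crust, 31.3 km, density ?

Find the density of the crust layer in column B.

2870 kg/m³

Take the compensation level at the base of the deeper column (depth z_c below the surface of column A) and equate Σ ρ_i t_i down to z_c; mantle fills any gap and the z_c terms cancel.
Column A: 3.03×906 + 29.1×2790 + (z_c − 32.13)×3290
Column B: 2.62×0 + 31.3×ρ + (z_c − 2.62 − 31.3)×3290
The z_c×3290 term appears on both sides and cancels. Collect the known terms of each column as K = Σ(ρt)_known − 3290 × (depth of known layers): K_A = 83934.18 − 3290×32.13 = −21773.52; K_B = 0 − 3290×(2.62 + 31.3) = −111596.8.
Balance: K_A = K_B + 31.3×ρ, so ρ = (K_A − K_B)/31.3 = 89823.3/31.3 = 2870 kg/m³.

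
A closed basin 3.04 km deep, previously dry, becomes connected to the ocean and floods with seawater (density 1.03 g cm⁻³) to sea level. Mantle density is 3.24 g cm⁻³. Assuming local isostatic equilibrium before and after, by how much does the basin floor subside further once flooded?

1.42 km

After flooding the water column is d + s deep. Its weight must equal the weight of mantle displaced by the extra subsidence s: (d + s) ρ_w = s ρ_m.
s = d ρ_w / (ρ_m − ρ_w) = 3.04 km × 1.03/(3.24 − 1.03) = 1.42 km.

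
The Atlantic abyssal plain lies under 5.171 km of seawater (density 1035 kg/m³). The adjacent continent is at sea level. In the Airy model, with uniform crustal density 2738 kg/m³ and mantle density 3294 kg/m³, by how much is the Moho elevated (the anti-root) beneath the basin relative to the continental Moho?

15.8 km

By Archimedes' principle applied to the lithosphere: replacing crust with seawater at the top is compensated by replacing crust with mantle at the base: d (ρ_c − ρ_w) = a (ρ_m − ρ_c).
a = d (ρ_c − ρ_w)/(ρ_m − ρ_c) = 5.171 km × 1703/556 = 15.8 km.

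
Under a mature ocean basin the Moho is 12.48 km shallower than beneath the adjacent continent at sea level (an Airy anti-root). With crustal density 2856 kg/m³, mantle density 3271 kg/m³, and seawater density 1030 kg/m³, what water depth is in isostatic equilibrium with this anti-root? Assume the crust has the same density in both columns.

2.84 km

Replacing a thickness d of crust by seawater at the top must be balanced by replacing crust with mantle at the base: d (ρ_c − ρ_w) = a (ρ_m − ρ_c).
d = a (ρ_m − ρ_c)/(ρ_c − ρ_w) = 12.48 km × 415/1826 = 2.84 km.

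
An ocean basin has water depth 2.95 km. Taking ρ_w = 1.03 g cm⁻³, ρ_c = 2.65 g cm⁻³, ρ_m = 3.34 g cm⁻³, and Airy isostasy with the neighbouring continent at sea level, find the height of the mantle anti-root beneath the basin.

6.93 km

For local isostatic compensation: replacing crust with seawater at the top is compensated by replacing crust with mantle at the base: d (ρ_c − ρ_w) = a (ρ_m − ρ_c).
a = d (ρ_c − ρ_w)/(ρ_m − ρ_c) = 2.95 km × 1.62/0.69 = 6.93 km.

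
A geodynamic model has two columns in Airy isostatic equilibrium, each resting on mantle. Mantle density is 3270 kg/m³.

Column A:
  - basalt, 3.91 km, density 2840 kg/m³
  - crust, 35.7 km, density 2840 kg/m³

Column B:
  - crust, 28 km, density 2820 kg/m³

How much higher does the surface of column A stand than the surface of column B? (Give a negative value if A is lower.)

1.36 km

For any compensation level in the mantle, the mantle terms cancel and isostasy reduces to e = (Σt_A − Σt_B) − (Σ(ρt)_A − Σ(ρt)_B) / ρ_m.
Σt_A = 39.61 km; Σt_B = 28 km; Σ(ρt)_A = 112492.4; Σ(ρt)_B = 78960 (in km·kg/m³).
e = (39.61 − 28) − (112492.4 − 78960) / 3270 = 1.36 km.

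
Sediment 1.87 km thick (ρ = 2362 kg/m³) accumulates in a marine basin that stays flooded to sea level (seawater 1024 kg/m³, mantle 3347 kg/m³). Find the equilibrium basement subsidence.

1.08 km

Submarine loading: the sediment displaces seawater, and the subsidence is in turn flooded, so s (ρ_m − ρ_w) = t (ρ_sed − ρ_w).
s = 1.87 km × (2362 − 1024) / (3347 − 1024) = 1.08 km.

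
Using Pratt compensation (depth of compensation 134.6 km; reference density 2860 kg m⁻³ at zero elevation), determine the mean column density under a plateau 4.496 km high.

2770 kg m⁻³

Pratt balance: ρ_ref D = ρ (D + h).
ρ = ρ_ref D/(D + h) = 2860 × 134.6 km/(134.6 km + 4.496 km) = 2770 kg m⁻³.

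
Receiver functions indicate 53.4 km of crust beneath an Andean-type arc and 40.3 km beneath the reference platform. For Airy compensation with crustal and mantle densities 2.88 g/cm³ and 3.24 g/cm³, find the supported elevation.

1.46 km

Excess crust Δ = 53.4 km − 40.3 km = 13.1 km, split between elevation h and root r with h + r = Δ.
Airy balance ρ_c h = (ρ_m − ρ_c) r gives r = h ρ_c/(ρ_m − ρ_c), so h (1 + ρ_c/(ρ_m − ρ_c)) = Δ, i.e. h = Δ (ρ_m − ρ_c)/ρ_m.
h = 13.1 km × 0.36/3.24 = 1.46 km.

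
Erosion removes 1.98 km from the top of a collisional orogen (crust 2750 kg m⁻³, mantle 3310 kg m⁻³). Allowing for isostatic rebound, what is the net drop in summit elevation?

Rebound u = e ρ_c/ρ_m = 1.98 km × 2750/3310 = 1.645 km.
Net surface drop = e − u = 1.98 km − 1.645 km = e (ρ_m − ρ_c)/ρ_m = 0.335 km.

0.335 km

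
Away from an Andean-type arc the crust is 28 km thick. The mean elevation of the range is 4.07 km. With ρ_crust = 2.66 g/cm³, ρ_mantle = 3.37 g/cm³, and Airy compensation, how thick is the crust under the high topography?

47.3 km

Root depth r = h ρ_c / (ρ_m − ρ_c) = 4.07 km × 2.66 / 0.71 = 15.25 km.
Total thickness = T + h + r = 28 km + 4.07 km + 15.25 km = 47.3 km.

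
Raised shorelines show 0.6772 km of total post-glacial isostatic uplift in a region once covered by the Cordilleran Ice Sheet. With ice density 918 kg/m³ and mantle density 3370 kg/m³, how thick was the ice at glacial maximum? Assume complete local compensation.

u = t ρ_ice/ρ_m → t = u ρ_m/ρ_ice = 0.6772 km × 3370/918 = 2.49 km.

2.49 km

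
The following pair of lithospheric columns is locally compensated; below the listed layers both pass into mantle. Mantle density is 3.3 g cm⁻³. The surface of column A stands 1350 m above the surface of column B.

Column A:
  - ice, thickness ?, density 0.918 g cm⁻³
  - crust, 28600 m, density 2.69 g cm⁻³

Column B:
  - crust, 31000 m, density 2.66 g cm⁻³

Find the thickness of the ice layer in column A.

Take the compensation level at the base of the deeper column (depth z_c below the surface of column A) and equate Σ ρ_i t_i down to z_c; mantle fills any gap and the z_c terms cancel.
Column A: x×0.918 + 28600×2.69 + (z_c − 28600 − x)×3.3
Column B: 1350×0 + 31000×2.66 + (z_c − 1350 − 31000)×3.3
The z_c×3.3 term appears on both sides and cancels. Collect the known terms of each column as K = Σ(ρt)_known − 3.3 × (depth of known layers): K_A = 76934 − 3.3×28600 = −17446; K_B = 82460 − 3.3×(1350 + 31000) = −24295.
Balance: K_A − x×(3.3 − 0.918) = K_B, so x = (K_A − K_B)/(3.3 − 0.918) = 6849/2.382 = 2880 m.

2880 m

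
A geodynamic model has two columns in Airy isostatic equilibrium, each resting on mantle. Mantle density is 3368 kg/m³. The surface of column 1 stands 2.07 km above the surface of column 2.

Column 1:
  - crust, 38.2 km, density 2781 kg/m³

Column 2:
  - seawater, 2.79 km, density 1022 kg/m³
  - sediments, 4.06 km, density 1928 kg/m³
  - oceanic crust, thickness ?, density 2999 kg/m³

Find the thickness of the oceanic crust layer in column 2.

8.29 km

Take the compensation level at the base of the deeper column (depth z_c below the surface of column 1) and equate Σ ρ_i t_i down to z_c; mantle fills any gap and the z_c terms cancel.
Column 1: 38.2×2781 + (z_c − 38.2)×3368
Column 2: 2.07×0 + 2.79×1022 + 4.06×1928 + x×2999 + (z_c − 2.07 − 6.85 − x)×3368
The z_c×3368 term appears on both sides and cancels. Collect the known terms of each column as K = Σ(ρt)_known − 3368 × (depth of known layers): K_1 = 106234.2 − 3368×38.2 = −22423.4; K_2 = 10679.06 − 3368×(2.07 + 6.85) = −19363.5.
Balance: K_1 = K_2 − x×(3368 − 2999), so x = (K_2 − K_1)/(3368 − 2999) = 3059.9/369 = 8.29 km.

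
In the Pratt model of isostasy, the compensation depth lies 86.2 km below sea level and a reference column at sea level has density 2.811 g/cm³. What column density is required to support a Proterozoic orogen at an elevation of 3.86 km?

Pratt balance: ρ_ref D = ρ (D + h).
ρ = ρ_ref D/(D + h) = 2.811 × 86.2 km/(86.2 km + 3.86 km) = 2.69 g/cm³.

2.69 g/cm³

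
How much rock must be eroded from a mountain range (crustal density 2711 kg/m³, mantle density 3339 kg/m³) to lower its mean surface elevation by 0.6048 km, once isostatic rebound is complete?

Net drop Δ = e − u = e − e ρ_c/ρ_m = e (ρ_m − ρ_c)/ρ_m.
e = Δ ρ_m/(ρ_m − ρ_c) = 0.6048 km × 3339/628 = 3.22 km.

3.22 km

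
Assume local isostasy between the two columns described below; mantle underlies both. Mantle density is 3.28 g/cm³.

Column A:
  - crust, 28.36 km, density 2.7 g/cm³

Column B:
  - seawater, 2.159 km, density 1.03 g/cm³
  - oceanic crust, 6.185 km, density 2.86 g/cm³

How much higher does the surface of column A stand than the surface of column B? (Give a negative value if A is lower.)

2.74 km

For any compensation level in the mantle, the mantle terms cancel and isostasy reduces to e = (Σt_A − Σt_B) − (Σ(ρt)_A − Σ(ρt)_B) / ρ_m.
Σt_A = 28.36 km; Σt_B = 8.344 km; Σ(ρt)_A = 76.572; Σ(ρt)_B = 19.91287 (in km·g/cm³).
e = (28.36 − 8.344) − (76.572 − 19.91287) / 3.28 = 2.74 km.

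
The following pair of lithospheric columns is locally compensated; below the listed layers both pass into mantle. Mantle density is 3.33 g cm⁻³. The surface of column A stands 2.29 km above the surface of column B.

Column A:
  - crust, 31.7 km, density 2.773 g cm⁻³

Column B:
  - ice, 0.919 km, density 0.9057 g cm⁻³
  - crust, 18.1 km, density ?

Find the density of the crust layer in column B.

2.9 g cm⁻³

Take the compensation level at the base of the deeper column (depth z_c below the surface of column A) and equate Σ ρ_i t_i down to z_c; mantle fills any gap and the z_c terms cancel.
Column A: 31.7×2.773 + (z_c − 31.7)×3.33
Column B: 2.29×0 + 0.919×0.9057 + 18.1×ρ + (z_c − 2.29 − 19.019)×3.33
The z_c×3.33 term appears on both sides and cancels. Collect the known terms of each column as K = Σ(ρt)_known − 3.33 × (depth of known layers): K_A = 87.9041 − 3.33×31.7 = −17.6569; K_B = 0.8323383 − 3.33×(2.29 + 19.019) = −70.1266317.
Balance: K_A = K_B + 18.1×ρ, so ρ = (K_A − K_B)/18.1 = 52.4697/18.1 = 2.9 g cm⁻³.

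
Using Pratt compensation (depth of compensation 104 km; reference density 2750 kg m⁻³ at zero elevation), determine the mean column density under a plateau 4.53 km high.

Pratt balance: ρ_ref D = ρ (D + h).
ρ = ρ_ref D/(D + h) = 2750 × 104 km/(104 km + 4.53 km) = 2640 kg m⁻³.

2640 kg m⁻³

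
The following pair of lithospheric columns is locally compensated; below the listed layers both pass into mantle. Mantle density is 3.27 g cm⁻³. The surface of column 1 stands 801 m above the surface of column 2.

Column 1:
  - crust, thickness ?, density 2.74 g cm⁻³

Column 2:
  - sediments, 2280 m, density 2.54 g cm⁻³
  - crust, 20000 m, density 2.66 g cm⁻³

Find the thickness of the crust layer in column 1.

Take the compensation level at the base of the deeper column (depth z_c below the surface of column 1) and equate Σ ρ_i t_i down to z_c; mantle fills any gap and the z_c terms cancel.
Column 1: x×2.74 + (z_c − 0 − x)×3.27
Column 2: 801×0 + 2280×2.54 + 20000×2.66 + (z_c − 801 − 22280)×3.27
The z_c×3.27 term appears on both sides and cancels. Collect the known terms of each column as K = Σ(ρt)_known − 3.27 × (depth of known layers): K_1 = 0 − 3.27×0 = 0; K_2 = 58991.2 − 3.27×(801 + 22280) = −16483.67.
Balance: K_1 − x×(3.27 − 2.74) = K_2, so x = (K_1 − K_2)/(3.27 − 2.74) = 16483.7/0.53 = 31100 m.

31100 m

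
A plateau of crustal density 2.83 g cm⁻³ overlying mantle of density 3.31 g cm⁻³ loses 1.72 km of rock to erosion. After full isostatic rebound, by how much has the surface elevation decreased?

Rebound u = e ρ_c/ρ_m = 1.72 km × 2.83/3.31 = 1.471 km.
Net surface drop = e − u = 1.72 km − 1.471 km = e (ρ_m − ρ_c)/ρ_m = 0.249 km.

0.249 km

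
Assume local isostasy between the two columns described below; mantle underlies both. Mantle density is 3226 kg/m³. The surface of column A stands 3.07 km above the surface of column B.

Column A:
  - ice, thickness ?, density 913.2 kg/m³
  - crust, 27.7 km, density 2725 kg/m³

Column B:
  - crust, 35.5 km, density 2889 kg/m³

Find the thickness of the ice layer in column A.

3.45 km

Take the compensation level at the base of the deeper column (depth z_c below the surface of column A) and equate Σ ρ_i t_i down to z_c; mantle fills any gap and the z_c terms cancel.
Column A: x×913.2 + 27.7×2725 + (z_c − 27.7 − x)×3226
Column B: 3.07×0 + 35.5×2889 + (z_c − 3.07 − 35.5)×3226
The z_c×3226 term appears on both sides and cancels. Collect the known terms of each column as K = Σ(ρt)_known − 3226 × (depth of known layers): K_A = 75482.5 − 3226×27.7 = −13877.7; K_B = 102559.5 − 3226×(3.07 + 35.5) = −21867.32.
Balance: K_A − x×(3226 − 913.2) = K_B, so x = (K_A − K_B)/(3226 − 913.2) = 7989.62/2312.8 = 3.45 km.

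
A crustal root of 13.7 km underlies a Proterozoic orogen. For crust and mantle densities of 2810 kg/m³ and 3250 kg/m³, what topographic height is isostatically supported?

2.15 km

For local isostatic compensation: ρ_c h = (ρ_m − ρ_c) r.
h = r (ρ_m − ρ_c) / ρ_c = 13.7 km × (3250 − 2810) / 2810 = 2.15 km.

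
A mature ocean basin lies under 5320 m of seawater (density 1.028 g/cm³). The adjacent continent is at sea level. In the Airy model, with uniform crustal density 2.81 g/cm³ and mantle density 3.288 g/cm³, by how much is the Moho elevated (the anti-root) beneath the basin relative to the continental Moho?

Balancing pressure at the compensation depth: replacing crust with seawater at the top is compensated by replacing crust with mantle at the base: d (ρ_c − ρ_w) = a (ρ_m − ρ_c).
a = d (ρ_c − ρ_w)/(ρ_m − ρ_c) = 5320 m × 1.782/0.478 = 19800 m.

19800 m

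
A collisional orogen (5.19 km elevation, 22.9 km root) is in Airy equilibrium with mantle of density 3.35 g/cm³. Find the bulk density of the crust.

2.73 g/cm³

ρ_c h = (ρ_m − ρ_c) r → ρ_c (h + r) = ρ_m r → ρ_c = ρ_m r / (h + r).
ρ_c = 3.35 × 22.9 km / (5.19 km + 22.9 km) = 2.73 g/cm³.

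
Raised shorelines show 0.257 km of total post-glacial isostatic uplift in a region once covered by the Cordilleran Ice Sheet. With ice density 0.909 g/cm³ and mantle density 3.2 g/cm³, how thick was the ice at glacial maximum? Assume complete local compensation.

0.905 km

u = t ρ_ice/ρ_m → t = u ρ_m/ρ_ice = 0.257 km × 3.2/0.909 = 0.905 km.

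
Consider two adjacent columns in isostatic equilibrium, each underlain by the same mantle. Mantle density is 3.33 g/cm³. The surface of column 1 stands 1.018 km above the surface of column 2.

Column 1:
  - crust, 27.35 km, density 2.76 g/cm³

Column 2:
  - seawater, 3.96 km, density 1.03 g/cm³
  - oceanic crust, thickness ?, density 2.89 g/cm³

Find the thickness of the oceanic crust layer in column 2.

7.03 km

Take the compensation level at the base of the deeper column (depth z_c below the surface of column 1) and equate Σ ρ_i t_i down to z_c; mantle fills any gap and the z_c terms cancel.
Column 1: 27.35×2.76 + (z_c − 27.35)×3.33
Column 2: 1.018×0 + 3.96×1.03 + x×2.89 + (z_c − 1.018 − 3.96 − x)×3.33
The z_c×3.33 term appears on both sides and cancels. Collect the known terms of each column as K = Σ(ρt)_known − 3.33 × (depth of known layers): K_1 = 75.486 − 3.33×27.35 = −15.5895; K_2 = 4.0788 − 3.33×(1.018 + 3.96) = −12.49794.
Balance: K_1 = K_2 − x×(3.33 − 2.89), so x = (K_2 − K_1)/(3.33 − 2.89) = 3.09156/0.44 = 7.03 km.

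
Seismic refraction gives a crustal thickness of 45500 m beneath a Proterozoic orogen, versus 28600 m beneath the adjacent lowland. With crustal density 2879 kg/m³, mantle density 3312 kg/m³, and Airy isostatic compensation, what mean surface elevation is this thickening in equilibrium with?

2210 m

Excess crust Δ = 45500 m − 28600 m = 16900 m, split between elevation h and root r with h + r = Δ.
Airy balance ρ_c h = (ρ_m − ρ_c) r gives r = h ρ_c/(ρ_m − ρ_c), so h (1 + ρ_c/(ρ_m − ρ_c)) = Δ, i.e. h = Δ (ρ_m − ρ_c)/ρ_m.
h = 16900 m × 433/3312 = 2210 m.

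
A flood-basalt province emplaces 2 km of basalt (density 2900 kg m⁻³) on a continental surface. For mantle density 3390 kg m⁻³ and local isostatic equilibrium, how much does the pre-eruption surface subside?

Subaerial loading: s = t ρ_load / ρ_m.
s = 2 km × 2900/3390 = 1.71 km.

1.71 km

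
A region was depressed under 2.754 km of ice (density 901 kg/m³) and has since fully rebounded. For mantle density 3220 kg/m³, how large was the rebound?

0.771 km

Removing the load lets mantle flow back in; uplift u satisfies ρ_ice t = ρ_m u.
u = t ρ_ice/ρ_m = 2.754 km × 901/3220 = 0.771 km.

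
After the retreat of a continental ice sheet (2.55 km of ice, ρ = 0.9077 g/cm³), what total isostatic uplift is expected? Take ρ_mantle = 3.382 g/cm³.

Removing the load lets mantle flow back in; uplift u satisfies ρ_ice t = ρ_m u.
u = t ρ_ice/ρ_m = 2.55 km × 0.9077/3.382 = 0.684 km.

0.684 km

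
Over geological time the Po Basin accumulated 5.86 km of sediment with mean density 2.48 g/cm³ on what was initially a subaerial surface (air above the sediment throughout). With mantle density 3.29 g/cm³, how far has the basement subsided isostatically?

4.42 km

Subaerial load: s = t ρ_sed / ρ_m = 5.86 km × 2.48/3.29 = 4.42 km.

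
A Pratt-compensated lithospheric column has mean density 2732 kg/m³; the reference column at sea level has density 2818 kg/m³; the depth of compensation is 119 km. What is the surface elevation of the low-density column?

3.75 km

ρ_ref D = ρ (D + h) → h = D (ρ_ref − ρ)/ρ.
h = 119 km × (2818 − 2732)/2732 = 3.75 km.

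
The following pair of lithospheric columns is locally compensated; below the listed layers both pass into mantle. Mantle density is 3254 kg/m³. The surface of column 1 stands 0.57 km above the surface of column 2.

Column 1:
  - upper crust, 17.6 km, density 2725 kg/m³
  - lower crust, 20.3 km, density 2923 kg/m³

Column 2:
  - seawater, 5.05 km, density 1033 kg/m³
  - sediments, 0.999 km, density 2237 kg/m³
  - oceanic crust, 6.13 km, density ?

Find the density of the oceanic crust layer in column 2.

2940 kg/m³

Take the compensation level at the base of the deeper column (depth z_c below the surface of column 1) and equate Σ ρ_i t_i down to z_c; mantle fills any gap and the z_c terms cancel.
Column 1: 17.6×2725 + 20.3×2923 + (z_c − 37.9)×3254
Column 2: 0.57×0 + 5.05×1033 + 0.999×2237 + 6.13×ρ + (z_c − 0.57 − 12.179)×3254
The z_c×3254 term appears on both sides and cancels. Collect the known terms of each column as K = Σ(ρt)_known − 3254 × (depth of known layers): K_1 = 107296.9 − 3254×37.9 = −16029.7; K_2 = 7451.413 − 3254×(0.57 + 12.179) = −34033.833.
Balance: K_1 = K_2 + 6.13×ρ, so ρ = (K_1 − K_2)/6.13 = 18004.1/6.13 = 2940 kg/m³.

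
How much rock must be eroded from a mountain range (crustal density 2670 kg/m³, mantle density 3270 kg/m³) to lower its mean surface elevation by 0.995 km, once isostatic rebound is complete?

Net drop Δ = e − u = e − e ρ_c/ρ_m = e (ρ_m − ρ_c)/ρ_m.
e = Δ ρ_m/(ρ_m − ρ_c) = 0.995 km × 3270/600 = 5.42 km.

5.42 km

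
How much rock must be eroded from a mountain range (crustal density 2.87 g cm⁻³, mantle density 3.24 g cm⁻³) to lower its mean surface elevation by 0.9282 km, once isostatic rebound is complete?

Net drop Δ = e − u = e − e ρ_c/ρ_m = e (ρ_m − ρ_c)/ρ_m.
e = Δ ρ_m/(ρ_m − ρ_c) = 0.9282 km × 3.24/0.37 = 8.13 km.

8.13 km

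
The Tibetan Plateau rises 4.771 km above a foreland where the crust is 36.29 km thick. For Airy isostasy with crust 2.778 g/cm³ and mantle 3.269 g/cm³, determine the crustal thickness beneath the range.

68.1 km

Root depth r = h ρ_c / (ρ_m − ρ_c) = 4.771 km × 2.778 / 0.491 = 26.99 km.
Total thickness = T + h + r = 36.29 km + 4.771 km + 26.99 km = 68.1 km.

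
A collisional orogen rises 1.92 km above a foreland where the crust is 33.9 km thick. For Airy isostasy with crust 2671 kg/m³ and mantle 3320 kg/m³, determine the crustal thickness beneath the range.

Root depth r = h ρ_c / (ρ_m − ρ_c) = 1.92 km × 2671 / 649 = 7.902 km.
Total thickness = T + h + r = 33.9 km + 1.92 km + 7.902 km = 43.7 km.

43.7 km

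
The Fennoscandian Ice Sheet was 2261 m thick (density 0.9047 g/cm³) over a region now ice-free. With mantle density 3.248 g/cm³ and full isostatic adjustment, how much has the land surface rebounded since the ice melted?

Removing the load lets mantle flow back in; uplift u satisfies ρ_ice t = ρ_m u.
u = t ρ_ice/ρ_m = 2261 m × 0.9047/3.248 = 630 m.

630 m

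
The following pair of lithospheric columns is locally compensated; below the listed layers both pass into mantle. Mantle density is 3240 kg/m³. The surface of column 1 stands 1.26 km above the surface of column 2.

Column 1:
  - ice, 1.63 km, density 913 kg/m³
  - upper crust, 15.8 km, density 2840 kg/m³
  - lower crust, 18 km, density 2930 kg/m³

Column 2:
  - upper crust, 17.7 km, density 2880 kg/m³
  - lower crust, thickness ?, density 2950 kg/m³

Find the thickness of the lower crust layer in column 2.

Take the compensation level at the base of the deeper column (depth z_c below the surface of column 1) and equate Σ ρ_i t_i down to z_c; mantle fills any gap and the z_c terms cancel.
Column 1: 1.63×913 + 15.8×2840 + 18×2930 + (z_c − 35.43)×3240
Column 2: 1.26×0 + 17.7×2880 + x×2950 + (z_c − 1.26 − 17.7 − x)×3240
The z_c×3240 term appears on both sides and cancels. Collect the known terms of each column as K = Σ(ρt)_known − 3240 × (depth of known layers): K_1 = 99100.19 − 3240×35.43 = −15693.01; K_2 = 50976 − 3240×(1.26 + 17.7) = −10454.4.
Balance: K_1 = K_2 − x×(3240 − 2950), so x = (K_2 − K_1)/(3240 − 2950) = 5238.61/290 = 18.1 km.

18.1 km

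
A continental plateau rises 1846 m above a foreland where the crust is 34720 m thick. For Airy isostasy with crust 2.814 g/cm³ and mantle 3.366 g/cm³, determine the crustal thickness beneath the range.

46000 m

Root depth r = h ρ_c / (ρ_m − ρ_c) = 1846 m × 2.814 / 0.552 = 9411 m.
Total thickness = T + h + r = 34720 m + 1846 m + 9411 m = 46000 m.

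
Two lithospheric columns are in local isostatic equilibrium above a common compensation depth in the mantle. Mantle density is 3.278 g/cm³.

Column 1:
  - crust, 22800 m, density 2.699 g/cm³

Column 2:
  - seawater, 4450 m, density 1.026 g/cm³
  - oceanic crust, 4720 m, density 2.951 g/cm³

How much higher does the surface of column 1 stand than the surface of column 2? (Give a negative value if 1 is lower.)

499 m

For any compensation level in the mantle, the mantle terms cancel and isostasy reduces to e = (Σt_1 − Σt_2) − (Σ(ρt)_1 − Σ(ρt)_2) / ρ_m.
Σt_1 = 22800 m; Σt_2 = 9170 m; Σ(ρt)_1 = 61537.2; Σ(ρt)_2 = 18494.42 (in m·g/cm³).
e = (22800 − 9170) − (61537.2 − 18494.42) / 3.278 = 499 m.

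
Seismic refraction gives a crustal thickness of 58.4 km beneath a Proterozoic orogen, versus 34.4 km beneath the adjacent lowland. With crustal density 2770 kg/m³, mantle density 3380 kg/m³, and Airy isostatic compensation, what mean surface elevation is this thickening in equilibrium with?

Excess crust Δ = 58.4 km − 34.4 km = 24 km, split between elevation h and root r with h + r = Δ.
Airy balance ρ_c h = (ρ_m − ρ_c) r gives r = h ρ_c/(ρ_m − ρ_c), so h (1 + ρ_c/(ρ_m − ρ_c)) = Δ, i.e. h = Δ (ρ_m − ρ_c)/ρ_m.
h = 24 km × 610/3380 = 4.33 km.

4.33 km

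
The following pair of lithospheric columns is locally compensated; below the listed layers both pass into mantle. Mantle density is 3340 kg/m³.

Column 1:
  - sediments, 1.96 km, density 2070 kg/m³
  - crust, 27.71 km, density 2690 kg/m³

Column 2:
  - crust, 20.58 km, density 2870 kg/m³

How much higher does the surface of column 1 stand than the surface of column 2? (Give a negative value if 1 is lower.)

For any compensation level in the mantle, the mantle terms cancel and isostasy reduces to e = (Σt_1 − Σt_2) − (Σ(ρt)_1 − Σ(ρt)_2) / ρ_m.
Σt_1 = 29.67 km; Σt_2 = 20.58 km; Σ(ρt)_1 = 78597.1; Σ(ρt)_2 = 59064.6 (in km·kg/m³).
e = (29.67 − 20.58) − (78597.1 − 59064.6) / 3340 = 3.24 km.

3.24 km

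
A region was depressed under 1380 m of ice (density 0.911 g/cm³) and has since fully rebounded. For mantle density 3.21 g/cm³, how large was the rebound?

Removing the load lets mantle flow back in; uplift u satisfies ρ_ice t = ρ_m u.
u = t ρ_ice/ρ_m = 1380 m × 0.911/3.21 = 392 m.

392 m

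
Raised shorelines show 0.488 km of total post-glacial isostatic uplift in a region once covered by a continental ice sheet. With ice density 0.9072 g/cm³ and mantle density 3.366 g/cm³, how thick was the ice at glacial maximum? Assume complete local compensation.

u = t ρ_ice/ρ_m → t = u ρ_m/ρ_ice = 0.488 km × 3.366/0.9072 = 1.81 km.

1.81 km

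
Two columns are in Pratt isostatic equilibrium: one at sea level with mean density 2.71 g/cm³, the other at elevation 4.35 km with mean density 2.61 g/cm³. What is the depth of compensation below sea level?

ρ_ref D = ρ (D + h) → D (ρ_ref − ρ) = ρ h.
D = ρ h/(ρ_ref − ρ) = 2.61 × 4.35 km/(2.71 − 2.61) = 114 km.

114 km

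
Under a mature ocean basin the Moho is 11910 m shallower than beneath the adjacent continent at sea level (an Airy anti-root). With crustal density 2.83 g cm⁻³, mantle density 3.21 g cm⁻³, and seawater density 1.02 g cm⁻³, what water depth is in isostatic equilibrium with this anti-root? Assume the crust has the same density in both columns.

2500 m

Replacing a thickness d of crust by seawater at the top must be balanced by replacing crust with mantle at the base: d (ρ_c − ρ_w) = a (ρ_m − ρ_c).
d = a (ρ_m − ρ_c)/(ρ_c − ρ_w) = 11910 m × 0.38/1.81 = 2500 m.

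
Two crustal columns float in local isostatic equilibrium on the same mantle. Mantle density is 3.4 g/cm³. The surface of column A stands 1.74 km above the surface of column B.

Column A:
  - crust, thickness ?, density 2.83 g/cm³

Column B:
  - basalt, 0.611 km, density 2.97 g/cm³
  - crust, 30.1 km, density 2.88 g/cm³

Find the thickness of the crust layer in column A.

38.3 km

Take the compensation level at the base of the deeper column (depth z_c below the surface of column A) and equate Σ ρ_i t_i down to z_c; mantle fills any gap and the z_c terms cancel.
Column A: x×2.83 + (z_c − 0 − x)×3.4
Column B: 1.74×0 + 0.611×2.97 + 30.1×2.88 + (z_c − 1.74 − 30.711)×3.4
The z_c×3.4 term appears on both sides and cancels. Collect the known terms of each column as K = Σ(ρt)_known − 3.4 × (depth of known layers): K_A = 0 − 3.4×0 = 0; K_B = 88.50267 − 3.4×(1.74 + 30.711) = −21.83073.
Balance: K_A − x×(3.4 − 2.83) = K_B, so x = (K_A − K_B)/(3.4 − 2.83) = 21.8307/0.57 = 38.3 km.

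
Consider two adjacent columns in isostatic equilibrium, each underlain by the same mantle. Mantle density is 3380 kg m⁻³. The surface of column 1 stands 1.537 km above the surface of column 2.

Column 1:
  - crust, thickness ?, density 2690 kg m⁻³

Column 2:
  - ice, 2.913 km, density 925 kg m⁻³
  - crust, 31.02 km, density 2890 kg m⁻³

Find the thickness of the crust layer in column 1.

Take the compensation level at the base of the deeper column (depth z_c below the surface of column 1) and equate Σ ρ_i t_i down to z_c; mantle fills any gap and the z_c terms cancel.
Column 1: x×2690 + (z_c − 0 − x)×3380
Column 2: 1.537×0 + 2.913×925 + 31.02×2890 + (z_c − 1.537 − 33.933)×3380
The z_c×3380 term appears on both sides and cancels. Collect the known terms of each column as K = Σ(ρt)_known − 3380 × (depth of known layers): K_1 = 0 − 3380×0 = 0; K_2 = 92342.325 − 3380×(1.537 + 33.933) = −27546.275.
Balance: K_1 − x×(3380 − 2690) = K_2, so x = (K_1 − K_2)/(3380 − 2690) = 27546.3/690 = 39.9 km.

39.9 km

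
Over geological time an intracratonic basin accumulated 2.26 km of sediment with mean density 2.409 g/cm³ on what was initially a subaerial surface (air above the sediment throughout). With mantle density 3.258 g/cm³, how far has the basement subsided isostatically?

Subaerial load: s = t ρ_sed / ρ_m = 2.26 km × 2.409/3.258 = 1.67 km.

1.67 km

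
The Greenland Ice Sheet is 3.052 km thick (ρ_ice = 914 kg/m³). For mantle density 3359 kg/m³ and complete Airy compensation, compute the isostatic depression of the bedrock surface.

0.83 km

Isostatic balance requires: the ice load ρ_ice t is balanced by mantle displaced below, ρ_m s.
s = t ρ_ice / ρ_m = 3.052 km × 914/3359 = 0.83 km.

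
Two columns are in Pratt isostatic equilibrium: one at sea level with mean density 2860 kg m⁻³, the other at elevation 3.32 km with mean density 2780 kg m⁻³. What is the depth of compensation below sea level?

115 km

ρ_ref D = ρ (D + h) → D (ρ_ref − ρ) = ρ h.
D = ρ h/(ρ_ref − ρ) = 2780 × 3.32 km/(2860 − 2780) = 115 km.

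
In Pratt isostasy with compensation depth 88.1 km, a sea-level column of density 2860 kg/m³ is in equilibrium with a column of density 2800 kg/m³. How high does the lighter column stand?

1.89 km

ρ_ref D = ρ (D + h) → h = D (ρ_ref − ρ)/ρ.
h = 88.1 km × (2860 − 2800)/2800 = 1.89 km.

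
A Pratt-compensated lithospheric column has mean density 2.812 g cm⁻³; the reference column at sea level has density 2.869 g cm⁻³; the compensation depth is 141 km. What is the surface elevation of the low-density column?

ρ_ref D = ρ (D + h) → h = D (ρ_ref − ρ)/ρ.
h = 141 km × (2.869 − 2.812)/2.812 = 2.86 km.

2.86 km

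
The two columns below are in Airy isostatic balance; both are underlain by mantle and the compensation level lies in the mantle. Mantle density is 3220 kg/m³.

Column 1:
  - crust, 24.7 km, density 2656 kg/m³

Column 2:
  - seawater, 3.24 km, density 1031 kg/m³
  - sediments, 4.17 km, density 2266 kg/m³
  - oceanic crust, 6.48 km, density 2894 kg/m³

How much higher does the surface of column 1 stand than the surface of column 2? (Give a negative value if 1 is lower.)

For any compensation level in the mantle, the mantle terms cancel and isostasy reduces to e = (Σt_1 − Σt_2) − (Σ(ρt)_1 − Σ(ρt)_2) / ρ_m.
Σt_1 = 24.7 km; Σt_2 = 13.89 km; Σ(ρt)_1 = 65603.2; Σ(ρt)_2 = 31542.78 (in km·kg/m³).
e = (24.7 − 13.89) − (65603.2 − 31542.78) / 3220 = 0.232 km.

0.232 km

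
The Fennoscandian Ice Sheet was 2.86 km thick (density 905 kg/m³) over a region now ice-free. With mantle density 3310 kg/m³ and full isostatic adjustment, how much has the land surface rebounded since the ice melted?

Removing the load lets mantle flow back in; uplift u satisfies ρ_ice t = ρ_m u.
u = t ρ_ice/ρ_m = 2.86 km × 905/3310 = 0.782 km.

0.782 km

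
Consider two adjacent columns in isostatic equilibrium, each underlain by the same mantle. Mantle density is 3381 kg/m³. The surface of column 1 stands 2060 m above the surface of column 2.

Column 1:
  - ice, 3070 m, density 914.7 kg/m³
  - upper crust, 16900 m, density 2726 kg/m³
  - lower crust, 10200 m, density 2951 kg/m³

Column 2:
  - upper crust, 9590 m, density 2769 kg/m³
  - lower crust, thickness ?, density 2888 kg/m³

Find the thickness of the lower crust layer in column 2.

Take the compensation level at the base of the deeper column (depth z_c below the surface of column 1) and equate Σ ρ_i t_i down to z_c; mantle fills any gap and the z_c terms cancel.
Column 1: 3070×914.7 + 16900×2726 + 10200×2951 + (z_c − 30170)×3381
Column 2: 2060×0 + 9590×2769 + x×2888 + (z_c − 2060 − 9590 − x)×3381
The z_c×3381 term appears on both sides and cancels. Collect the known terms of each column as K = Σ(ρt)_known − 3381 × (depth of known layers): K_1 = 78977729 − 3381×30170 = −23027041; K_2 = 26554710 − 3381×(2060 + 9590) = −12833940.
Balance: K_1 = K_2 − x×(3381 − 2888), so x = (K_2 − K_1)/(3381 − 2888) = 10193100/493 = 20700 m.

20700 m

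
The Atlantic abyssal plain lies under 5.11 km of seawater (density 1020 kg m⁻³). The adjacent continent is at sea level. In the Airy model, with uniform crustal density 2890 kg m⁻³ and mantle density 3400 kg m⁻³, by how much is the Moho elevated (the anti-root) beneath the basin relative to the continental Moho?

By Archimedes' principle applied to the lithosphere: replacing crust with seawater at the top is compensated by replacing crust with mantle at the base: d (ρ_c − ρ_w) = a (ρ_m − ρ_c).
a = d (ρ_c − ρ_w)/(ρ_m − ρ_c) = 5.11 km × 1870/510 = 18.7 km.

18.7 km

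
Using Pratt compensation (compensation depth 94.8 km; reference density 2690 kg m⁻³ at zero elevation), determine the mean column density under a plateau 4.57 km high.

Pratt balance: ρ_ref D = ρ (D + h).
ρ = ρ_ref D/(D + h) = 2690 × 94.8 km/(94.8 km + 4.57 km) = 2570 kg m⁻³.

2570 kg m⁻³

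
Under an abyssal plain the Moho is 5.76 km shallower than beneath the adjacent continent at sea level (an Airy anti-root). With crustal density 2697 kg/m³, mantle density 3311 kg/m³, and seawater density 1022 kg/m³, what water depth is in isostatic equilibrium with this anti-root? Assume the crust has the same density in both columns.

Replacing a thickness d of crust by seawater at the top must be balanced by replacing crust with mantle at the base: d (ρ_c − ρ_w) = a (ρ_m − ρ_c).
d = a (ρ_m − ρ_c)/(ρ_c − ρ_w) = 5.76 km × 614/1675 = 2.11 km.

2.11 km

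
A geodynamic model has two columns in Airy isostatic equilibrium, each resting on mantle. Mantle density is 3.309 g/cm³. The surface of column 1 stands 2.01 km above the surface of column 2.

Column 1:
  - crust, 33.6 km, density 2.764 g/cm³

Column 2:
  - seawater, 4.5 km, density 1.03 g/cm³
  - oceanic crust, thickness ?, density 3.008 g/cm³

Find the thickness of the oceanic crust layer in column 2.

4.67 km

Take the compensation level at the base of the deeper column (depth z_c below the surface of column 1) and equate Σ ρ_i t_i down to z_c; mantle fills any gap and the z_c terms cancel.
Column 1: 33.6×2.764 + (z_c − 33.6)×3.309
Column 2: 2.01×0 + 4.5×1.03 + x×3.008 + (z_c − 2.01 − 4.5 − x)×3.309
The z_c×3.309 term appears on both sides and cancels. Collect the known terms of each column as K = Σ(ρt)_known − 3.309 × (depth of known layers): K_1 = 92.8704 − 3.309×33.6 = −18.312; K_2 = 4.635 − 3.309×(2.01 + 4.5) = −16.90659.
Balance: K_1 = K_2 − x×(3.309 − 3.008), so x = (K_2 − K_1)/(3.309 − 3.008) = 1.40541/0.301 = 4.67 km.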